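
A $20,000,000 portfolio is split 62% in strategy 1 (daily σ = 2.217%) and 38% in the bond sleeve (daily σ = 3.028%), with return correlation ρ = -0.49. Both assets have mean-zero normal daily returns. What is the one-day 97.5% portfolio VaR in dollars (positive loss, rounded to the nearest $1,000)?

σ_p² = 0.62²·2.217² + 0.38²·3.028² + 2·-0.49·0.62·0.38·2.217·3.028 = 1.6634 (%²).
σ_p = √1.6634 = 1.290%.
At 97.5%, z = 1.960.
VaR = 1.960 × 1.290% = 2.528%; on $20,000,000 that is $505,600.

$506,000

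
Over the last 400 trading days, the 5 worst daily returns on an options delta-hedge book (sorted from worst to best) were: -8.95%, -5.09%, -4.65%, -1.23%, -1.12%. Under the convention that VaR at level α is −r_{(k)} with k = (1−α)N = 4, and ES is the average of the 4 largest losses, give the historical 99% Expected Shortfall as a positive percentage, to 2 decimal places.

The 4 worst returns sum to -19.92%.
ES = −(-19.92%) / 4 = 4.98%.

4.98%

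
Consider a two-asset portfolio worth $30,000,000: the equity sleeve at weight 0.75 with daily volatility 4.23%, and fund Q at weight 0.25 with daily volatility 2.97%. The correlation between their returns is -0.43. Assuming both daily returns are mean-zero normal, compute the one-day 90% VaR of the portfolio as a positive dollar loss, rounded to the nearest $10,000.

σ_p² = 0.75²·4.23² + 0.25²·2.97² + 2·-0.43·0.75·0.25·4.23·2.97 = 8.5903 (%²).
σ_p = √8.5903 = 2.931%.
At 90%, z = 1.282.
VaR = 1.282 × 2.931% = 3.758%; on $30,000,000 that is $1,127,400.

$1,130,000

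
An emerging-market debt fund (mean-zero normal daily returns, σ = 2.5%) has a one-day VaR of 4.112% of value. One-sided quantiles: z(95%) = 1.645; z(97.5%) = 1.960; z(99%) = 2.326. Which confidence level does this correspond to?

95%

Implied z = VaR/σ = 4.112 / 2.5 = 1.645.
This matches z(95%) = 1.645.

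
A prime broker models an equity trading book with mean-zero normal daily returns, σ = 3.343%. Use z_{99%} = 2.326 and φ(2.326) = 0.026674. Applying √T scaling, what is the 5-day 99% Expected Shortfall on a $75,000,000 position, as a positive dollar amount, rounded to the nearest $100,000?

σ_{5d} = 3.343% × √5 = 7.475%.
ES multiplier = φ(z)/(1−α) = 0.026674/0.01 = 2.667.
ES = 7.475% × 2.667 = 19.936%; on $75,000,000: $14,952,000.

$15,000,000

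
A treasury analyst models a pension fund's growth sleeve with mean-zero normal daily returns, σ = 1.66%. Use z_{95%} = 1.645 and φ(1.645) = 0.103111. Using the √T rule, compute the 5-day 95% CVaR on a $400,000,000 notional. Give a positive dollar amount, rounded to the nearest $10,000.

σ_{5d} = 1.66% × √5 = 3.712%.
ES multiplier = φ(z)/(1−α) = 0.103111/0.05 = 2.062.
ES = 3.712% × 2.062 = 7.654%; on $400,000,000: $30,616,000.

$30,620,000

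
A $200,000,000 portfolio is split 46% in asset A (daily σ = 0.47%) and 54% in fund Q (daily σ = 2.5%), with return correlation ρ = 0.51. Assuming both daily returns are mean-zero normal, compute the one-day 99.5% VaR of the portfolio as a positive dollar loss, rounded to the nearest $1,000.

$7,584,000

σ_p² = 0.46²·0.47² + 0.54²·2.5² + 2·0.51·0.46·0.54·0.47·2.5 = 2.1669 (%²).
σ_p = √2.1669 = 1.472%.
At 99.5%, z = 2.576.
VaR = 2.576 × 1.472% = 3.792%; on $200,000,000 that is $7,584,000.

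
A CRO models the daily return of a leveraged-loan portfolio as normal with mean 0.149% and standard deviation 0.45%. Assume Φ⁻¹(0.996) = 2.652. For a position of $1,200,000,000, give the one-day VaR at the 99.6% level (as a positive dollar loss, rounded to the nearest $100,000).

VaR = −μ + z·σ = −(0.149%) + 2.652 × 0.45% = 1.044%.
On $1,200,000,000: 0.01044 × $1,200,000,000 = $12,528,000.

$12,500,000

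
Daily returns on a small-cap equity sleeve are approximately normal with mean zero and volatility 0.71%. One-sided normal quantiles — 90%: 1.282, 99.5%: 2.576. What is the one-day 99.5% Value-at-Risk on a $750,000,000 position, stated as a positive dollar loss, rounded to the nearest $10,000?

$13,720,000

VaR = z·σ = 2.576 × 0.71% = 1.829%.
On $750,000,000: 0.01829 × $750,000,000 = $13,717,500.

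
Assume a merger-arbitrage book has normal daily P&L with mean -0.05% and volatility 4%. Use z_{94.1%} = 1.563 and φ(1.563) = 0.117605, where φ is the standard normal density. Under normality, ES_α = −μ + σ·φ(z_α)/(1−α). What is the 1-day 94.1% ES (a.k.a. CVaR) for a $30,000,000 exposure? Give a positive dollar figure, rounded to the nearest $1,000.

$2,407,000

Tail multiplier: φ(z)/(1−α) = 0.117605 / 0.059 = 1.993.
ES = −(-0.05%) + 4% × 1.993 = 8.022%.
On $30,000,000: 0.08022 × $30,000,000 = $2,406,600.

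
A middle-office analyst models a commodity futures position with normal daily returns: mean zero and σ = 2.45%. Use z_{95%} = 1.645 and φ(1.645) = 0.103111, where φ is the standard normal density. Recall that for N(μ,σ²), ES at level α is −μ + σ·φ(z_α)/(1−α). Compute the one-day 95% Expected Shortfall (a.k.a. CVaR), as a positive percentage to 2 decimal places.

Tail multiplier: φ(z)/(1−α) = 0.103111 / 0.05 = 2.062.
ES = 2.45% × 2.062 = 5.052%.

5.05%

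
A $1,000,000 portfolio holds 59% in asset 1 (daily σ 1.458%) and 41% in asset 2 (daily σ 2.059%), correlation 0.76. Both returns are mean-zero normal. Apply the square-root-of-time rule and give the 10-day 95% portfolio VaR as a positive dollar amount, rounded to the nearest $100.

σ_p = √(0.59²·1.458² + 0.41²·2.059² + 2·0.76·0.59·0.41·1.458·2.059) = 1.599%.
σ_{10d} = 1.599% × √10 = 5.056%.
z(95%) = 1.645.
VaR = 1.645 × 5.056% = 8.317%; on $1,000,000 that is $83,170.

$83,200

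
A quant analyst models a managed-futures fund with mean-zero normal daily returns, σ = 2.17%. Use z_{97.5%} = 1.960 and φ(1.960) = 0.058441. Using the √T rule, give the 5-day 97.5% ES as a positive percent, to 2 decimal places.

11.34%

σ_{5d} = 2.17% × √5 = 4.852%.
ES multiplier = φ(z)/(1−α) = 0.058441/0.025 = 2.338.
ES = 4.852% × 2.338 = 11.344%.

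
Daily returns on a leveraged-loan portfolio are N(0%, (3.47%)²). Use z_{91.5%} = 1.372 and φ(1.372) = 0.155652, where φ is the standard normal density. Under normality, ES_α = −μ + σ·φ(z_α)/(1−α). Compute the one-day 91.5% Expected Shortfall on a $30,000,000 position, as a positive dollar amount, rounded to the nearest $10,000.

$1,910,000

Tail multiplier: φ(z)/(1−α) = 0.155652 / 0.085 = 1.831.
ES = 3.47% × 1.831 = 6.354%.
On $30,000,000: 0.06354 × $30,000,000 = $1,906,200.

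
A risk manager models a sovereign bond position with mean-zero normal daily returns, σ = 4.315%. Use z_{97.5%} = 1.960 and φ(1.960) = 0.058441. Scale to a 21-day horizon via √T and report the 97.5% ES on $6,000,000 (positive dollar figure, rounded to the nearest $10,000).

$2,770,000

σ_{21d} = 4.315% × √21 = 19.774%.
ES multiplier = φ(z)/(1−α) = 0.058441/0.025 = 2.338.
ES = 19.774% × 2.338 = 46.232%; on $6,000,000: $2,773,920.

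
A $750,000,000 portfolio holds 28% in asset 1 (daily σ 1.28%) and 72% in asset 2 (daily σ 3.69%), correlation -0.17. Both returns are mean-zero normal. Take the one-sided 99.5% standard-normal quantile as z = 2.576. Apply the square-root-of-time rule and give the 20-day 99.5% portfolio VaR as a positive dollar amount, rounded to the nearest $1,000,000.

σ_p = √(0.28²·1.28² + 0.72²·3.69² + 2·-0.17·0.28·0.72·1.28·3.69) = 2.620%.
σ_{20d} = 2.620% × √20 = 11.717%.
VaR = 2.576 × 11.717% = 30.183%; on $750,000,000 that is $226,372,500.

$226,000,000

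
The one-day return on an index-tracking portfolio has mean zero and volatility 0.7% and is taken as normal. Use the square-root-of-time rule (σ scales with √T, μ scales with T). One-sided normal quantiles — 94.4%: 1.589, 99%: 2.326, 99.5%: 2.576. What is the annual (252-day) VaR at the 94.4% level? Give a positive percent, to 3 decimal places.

σ_{252d} = 0.7% × √252 = 11.112%.
VaR = 1.589 × 11.112% = 17.657%.

17.657%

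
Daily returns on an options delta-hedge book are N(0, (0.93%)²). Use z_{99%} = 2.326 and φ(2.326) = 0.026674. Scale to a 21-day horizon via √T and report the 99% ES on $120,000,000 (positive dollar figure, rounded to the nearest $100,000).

$13,600,000

σ_{21d} = 0.93% × √21 = 4.262%.
ES multiplier = φ(z)/(1−α) = 0.026674/0.01 = 2.667.
ES = 4.262% × 2.667 = 11.367%; on $120,000,000: $13,640,400.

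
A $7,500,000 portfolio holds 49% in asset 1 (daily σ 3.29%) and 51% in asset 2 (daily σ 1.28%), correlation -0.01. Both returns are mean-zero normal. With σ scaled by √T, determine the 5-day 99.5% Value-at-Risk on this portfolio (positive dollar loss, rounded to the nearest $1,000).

σ_p = √(0.49²·3.29² + 0.51²·1.28² + 2·-0.01·0.49·0.51·3.29·1.28) = 1.733%.
σ_{5d} = 1.733% × √5 = 3.875%.
z(99.5%) = 2.576.
VaR = 2.576 × 3.875% = 9.982%; on $7,500,000 that is $748,650.

$749,000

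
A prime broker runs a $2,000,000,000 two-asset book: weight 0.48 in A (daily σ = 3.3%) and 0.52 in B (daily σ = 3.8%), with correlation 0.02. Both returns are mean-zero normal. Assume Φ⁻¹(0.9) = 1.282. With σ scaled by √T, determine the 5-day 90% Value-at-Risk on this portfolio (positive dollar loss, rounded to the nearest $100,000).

$146,600,000

σ_p = √(0.48²·3.3² + 0.52²·3.8² + 2·0.02·0.48·0.52·3.3·3.8) = 2.557%.
σ_{5d} = 2.557% × √5 = 5.718%.
VaR = 1.282 × 5.718% = 7.330%; on $2,000,000,000 that is $146,600,000.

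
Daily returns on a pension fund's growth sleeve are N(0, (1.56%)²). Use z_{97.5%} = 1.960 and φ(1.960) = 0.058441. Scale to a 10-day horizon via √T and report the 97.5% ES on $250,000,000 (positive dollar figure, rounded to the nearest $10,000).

$28,830,000

σ_{10d} = 1.56% × √10 = 4.933%.
ES multiplier = φ(z)/(1−α) = 0.058441/0.025 = 2.338.
ES = 4.933% × 2.338 = 11.533%; on $250,000,000: $28,832,500.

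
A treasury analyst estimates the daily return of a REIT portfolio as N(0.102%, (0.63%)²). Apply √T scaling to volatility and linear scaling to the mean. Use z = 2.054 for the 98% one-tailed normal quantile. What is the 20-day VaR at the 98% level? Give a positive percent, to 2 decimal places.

σ_{20d} = 0.63% × √20 = 2.817%; μ_{20d} = 20 × 0.102% = 2.040%.
VaR = −(2.040%) + 2.054 × 2.817% = 3.746%.

3.75%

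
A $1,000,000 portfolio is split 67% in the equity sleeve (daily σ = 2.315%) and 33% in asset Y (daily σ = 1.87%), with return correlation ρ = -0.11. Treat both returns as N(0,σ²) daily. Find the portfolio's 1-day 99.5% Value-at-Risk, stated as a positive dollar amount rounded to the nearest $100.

$41,300

σ_p² = 0.67²·2.315² + 0.33²·1.87² + 2·-0.11·0.67·0.33·2.315·1.87 = 2.5760 (%²).
σ_p = √2.5760 = 1.605%.
At 99.5%, z = 2.576.
VaR = 2.576 × 1.605% = 4.134%; on $1,000,000 that is $41,340.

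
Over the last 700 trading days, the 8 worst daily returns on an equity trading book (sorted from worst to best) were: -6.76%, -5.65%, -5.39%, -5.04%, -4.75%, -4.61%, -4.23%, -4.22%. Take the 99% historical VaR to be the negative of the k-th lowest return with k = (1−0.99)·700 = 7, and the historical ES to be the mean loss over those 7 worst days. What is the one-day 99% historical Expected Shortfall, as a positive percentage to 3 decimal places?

5.204%

The 7 worst returns sum to -36.43%.
ES = −(-36.43%) / 7 = 5.2042…% ≈ 5.204%.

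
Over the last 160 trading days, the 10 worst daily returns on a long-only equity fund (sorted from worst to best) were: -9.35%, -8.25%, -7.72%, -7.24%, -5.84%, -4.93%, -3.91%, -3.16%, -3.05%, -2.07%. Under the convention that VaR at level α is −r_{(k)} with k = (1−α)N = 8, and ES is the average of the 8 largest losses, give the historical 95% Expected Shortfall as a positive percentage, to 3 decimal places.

6.300%

The 8 worst returns sum to -50.40%.
ES = −(-50.40%) / 8 = 6.3% ≈ 6.300%.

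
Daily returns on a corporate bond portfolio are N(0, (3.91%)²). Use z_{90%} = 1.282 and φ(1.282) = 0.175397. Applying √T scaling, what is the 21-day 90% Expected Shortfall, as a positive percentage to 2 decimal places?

σ_{21d} = 3.91% × √21 = 17.918%.
ES multiplier = φ(z)/(1−α) = 0.175397/0.1 = 1.754.
ES = 17.918% × 1.754 = 31.428%.

31.43%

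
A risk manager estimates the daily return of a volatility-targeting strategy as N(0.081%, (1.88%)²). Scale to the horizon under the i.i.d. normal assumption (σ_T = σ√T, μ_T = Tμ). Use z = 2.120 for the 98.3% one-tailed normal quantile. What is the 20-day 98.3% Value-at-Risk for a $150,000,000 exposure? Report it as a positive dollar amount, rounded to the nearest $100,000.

$24,300,000

σ_{20d} = 1.88% × √20 = 8.408%; μ_{20d} = 20 × 0.081% = 1.620%.
VaR = −(1.620%) + 2.120 × 8.408% = 16.205%.
On $150,000,000: 0.16205 × $150,000,000 = $24,307,500.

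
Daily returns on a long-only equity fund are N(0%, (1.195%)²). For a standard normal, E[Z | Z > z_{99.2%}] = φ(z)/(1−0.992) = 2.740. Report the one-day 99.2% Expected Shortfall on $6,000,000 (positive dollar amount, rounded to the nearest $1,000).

$196,000

ES = 1.195% × 2.740 = 3.274%.
On $6,000,000: 0.03274 × $6,000,000 = $196,440.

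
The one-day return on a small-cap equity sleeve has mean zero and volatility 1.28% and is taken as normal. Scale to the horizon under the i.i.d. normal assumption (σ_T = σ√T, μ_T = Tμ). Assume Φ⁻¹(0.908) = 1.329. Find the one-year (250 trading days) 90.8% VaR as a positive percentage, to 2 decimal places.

σ_{250d} = 1.28% × √250 = 20.239%.
VaR = 1.329 × 20.239% = 26.898%.

26.90%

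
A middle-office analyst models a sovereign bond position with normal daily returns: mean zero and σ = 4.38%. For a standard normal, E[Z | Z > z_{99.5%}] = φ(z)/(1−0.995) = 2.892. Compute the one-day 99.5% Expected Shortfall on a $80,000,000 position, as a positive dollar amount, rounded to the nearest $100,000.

$10,100,000

ES = 4.38% × 2.892 = 12.667%.
On $80,000,000: 0.12667 × $80,000,000 = $10,133,600.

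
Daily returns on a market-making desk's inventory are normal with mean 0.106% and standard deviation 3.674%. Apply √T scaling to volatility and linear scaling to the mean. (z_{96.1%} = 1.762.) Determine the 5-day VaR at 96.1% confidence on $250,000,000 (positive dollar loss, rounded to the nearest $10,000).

σ_{5d} = 3.674% × √5 = 8.215%; μ_{5d} = 5 × 0.106% = 0.530%.
VaR = −(0.530%) + 1.762 × 8.215% = 13.945%.
On $250,000,000: 0.13945 × $250,000,000 = $34,862,500.

$34,860,000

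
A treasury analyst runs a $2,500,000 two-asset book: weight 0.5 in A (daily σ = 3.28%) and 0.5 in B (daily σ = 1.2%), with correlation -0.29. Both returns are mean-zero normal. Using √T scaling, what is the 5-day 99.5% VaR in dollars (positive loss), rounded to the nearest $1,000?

$227,000

σ_p = √(0.5²·3.28² + 0.5²·1.2² + 2·-0.29·0.5·0.5·3.28·1.2) = 1.574%.
σ_{5d} = 1.574% × √5 = 3.520%.
z(99.5%) = 2.576.
VaR = 2.576 × 3.520% = 9.068%; on $2,500,000 that is $226,700.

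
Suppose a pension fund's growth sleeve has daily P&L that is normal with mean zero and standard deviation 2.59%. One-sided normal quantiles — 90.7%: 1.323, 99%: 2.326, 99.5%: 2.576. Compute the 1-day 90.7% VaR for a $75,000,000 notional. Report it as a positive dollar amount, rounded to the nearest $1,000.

$2,570,000

VaR = z·σ = 1.323 × 2.59% = 3.427%.
On $75,000,000: 0.03427 × $75,000,000 = $2,570,250.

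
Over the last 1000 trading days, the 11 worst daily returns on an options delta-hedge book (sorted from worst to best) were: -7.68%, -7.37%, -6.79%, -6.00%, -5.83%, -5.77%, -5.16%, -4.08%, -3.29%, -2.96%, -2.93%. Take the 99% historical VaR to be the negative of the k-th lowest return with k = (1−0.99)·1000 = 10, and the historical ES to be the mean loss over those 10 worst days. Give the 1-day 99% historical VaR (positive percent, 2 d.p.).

2.96%

k = 10; the 10th lowest return is -2.96%, so VaR = 2.96%.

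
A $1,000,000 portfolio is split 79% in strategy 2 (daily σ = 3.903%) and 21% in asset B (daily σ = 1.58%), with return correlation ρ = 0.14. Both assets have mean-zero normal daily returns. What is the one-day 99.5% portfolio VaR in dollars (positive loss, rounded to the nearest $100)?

σ_p² = 0.79²·3.903² + 0.21²·1.58² + 2·0.14·0.79·0.21·3.903·1.58 = 9.9037 (%²).
σ_p = √9.9037 = 3.147%.
At 99.5%, z = 2.576.
VaR = 2.576 × 3.147% = 8.107%; on $1,000,000 that is $81,070.

$81,100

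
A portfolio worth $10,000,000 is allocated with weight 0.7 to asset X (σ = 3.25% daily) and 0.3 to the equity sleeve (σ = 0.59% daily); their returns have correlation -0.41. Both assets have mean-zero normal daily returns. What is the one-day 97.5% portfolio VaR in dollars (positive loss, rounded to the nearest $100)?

σ_p² = 0.7²·3.25² + 0.3²·0.59² + 2·-0.41·0.7·0.3·3.25·0.59 = 4.8768 (%²).
σ_p = √4.8768 = 2.208%.
At 97.5%, z = 1.960.
VaR = 1.960 × 2.208% = 4.328%; on $10,000,000 that is $432,800.

$432,800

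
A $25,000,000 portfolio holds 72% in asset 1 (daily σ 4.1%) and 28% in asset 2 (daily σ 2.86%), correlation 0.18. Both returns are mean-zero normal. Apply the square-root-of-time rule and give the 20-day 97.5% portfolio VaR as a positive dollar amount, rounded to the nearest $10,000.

σ_p = √(0.72²·4.1² + 0.28²·2.86² + 2·0.18·0.72·0.28·4.1·2.86) = 3.195%.
σ_{20d} = 3.195% × √20 = 14.288%.
z(97.5%) = 1.960.
VaR = 1.960 × 14.288% = 28.004%; on $25,000,000 that is $7,001,000.

$7,000,000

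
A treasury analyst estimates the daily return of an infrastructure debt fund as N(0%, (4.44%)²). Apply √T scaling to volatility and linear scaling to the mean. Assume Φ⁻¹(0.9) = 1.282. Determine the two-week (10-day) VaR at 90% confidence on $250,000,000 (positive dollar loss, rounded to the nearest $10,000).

$45,000,000

σ_{10d} = 4.44% × √10 = 14.041%.
VaR = 1.282 × 14.041% = 18.001%.
On $250,000,000: 0.18001 × $250,000,000 = $45,002,500.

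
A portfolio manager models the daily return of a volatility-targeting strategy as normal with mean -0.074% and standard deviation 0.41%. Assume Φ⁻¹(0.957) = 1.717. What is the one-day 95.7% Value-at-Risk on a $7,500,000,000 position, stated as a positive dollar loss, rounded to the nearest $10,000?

$58,350,000

VaR = −μ + z·σ = −(-0.074%) + 1.717 × 0.41% = 0.778%.
On $7,500,000,000: 0.00778 × $7,500,000,000 = $58,350,000.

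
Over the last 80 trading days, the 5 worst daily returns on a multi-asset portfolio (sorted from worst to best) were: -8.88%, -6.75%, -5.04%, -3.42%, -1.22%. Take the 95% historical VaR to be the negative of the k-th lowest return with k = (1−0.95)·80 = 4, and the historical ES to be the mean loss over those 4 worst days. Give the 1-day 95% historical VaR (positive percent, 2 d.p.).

3.42%

k = 4; the 4th lowest return is -3.42%, so VaR = 3.42%.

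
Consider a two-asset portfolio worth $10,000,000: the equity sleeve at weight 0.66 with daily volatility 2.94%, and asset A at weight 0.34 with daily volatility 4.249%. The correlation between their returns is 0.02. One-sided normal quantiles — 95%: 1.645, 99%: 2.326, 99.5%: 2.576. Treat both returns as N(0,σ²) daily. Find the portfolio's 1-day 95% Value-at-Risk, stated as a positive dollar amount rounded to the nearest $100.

$401,700

σ_p² = 0.66²·2.94² + 0.34²·4.249² + 2·0.02·0.66·0.34·2.94·4.249 = 5.9643 (%²).
σ_p = √5.9643 = 2.442%.
VaR = 1.645 × 2.442% = 4.017%; on $10,000,000 that is $401,700.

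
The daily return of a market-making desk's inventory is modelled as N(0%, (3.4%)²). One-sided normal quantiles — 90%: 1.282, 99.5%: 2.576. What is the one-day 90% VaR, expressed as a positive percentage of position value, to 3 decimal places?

VaR = z·σ = 1.282 × 3.4% = 4.359%.

4.359%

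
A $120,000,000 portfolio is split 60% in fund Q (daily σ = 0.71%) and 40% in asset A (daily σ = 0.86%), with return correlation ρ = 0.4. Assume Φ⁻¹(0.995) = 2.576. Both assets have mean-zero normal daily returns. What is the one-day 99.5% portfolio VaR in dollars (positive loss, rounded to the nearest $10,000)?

$2,000,000

σ_p² = 0.6²·0.71² + 0.4²·0.86² + 2·0.4·0.6·0.4·0.71·0.86 = 0.4170 (%²).
σ_p = √0.4170 = 0.646%.
VaR = 2.576 × 0.646% = 1.664%; on $120,000,000 that is $1,996,800.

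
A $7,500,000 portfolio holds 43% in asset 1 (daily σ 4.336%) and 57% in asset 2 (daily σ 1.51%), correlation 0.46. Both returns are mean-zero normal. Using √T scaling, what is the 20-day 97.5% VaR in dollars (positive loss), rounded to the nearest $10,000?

σ_p = √(0.43²·4.336² + 0.57²·1.51² + 2·0.46·0.43·0.57·4.336·1.51) = 2.386%.
σ_{20d} = 2.386% × √20 = 10.671%.
z(97.5%) = 1.960.
VaR = 1.960 × 10.671% = 20.915%; on $7,500,000 that is $1,568,625.

$1,570,000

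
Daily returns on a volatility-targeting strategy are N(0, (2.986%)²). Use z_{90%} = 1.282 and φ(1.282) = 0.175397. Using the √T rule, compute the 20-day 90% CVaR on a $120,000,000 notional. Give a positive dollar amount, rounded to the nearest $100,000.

σ_{20d} = 2.986% × √20 = 13.354%.
ES multiplier = φ(z)/(1−α) = 0.175397/0.1 = 1.754.
ES = 13.354% × 1.754 = 23.423%; on $120,000,000: $28,107,600.

$28,100,000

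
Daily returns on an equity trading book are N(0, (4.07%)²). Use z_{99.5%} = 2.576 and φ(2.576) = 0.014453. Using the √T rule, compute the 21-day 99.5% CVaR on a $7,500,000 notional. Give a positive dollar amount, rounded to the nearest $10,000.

σ_{21d} = 4.07% × √21 = 18.651%.
ES multiplier = φ(z)/(1−α) = 0.014453/0.005 = 2.891.
ES = 18.651% × 2.891 = 53.920%; on $7,500,000: $4,044,000.

$4,040,000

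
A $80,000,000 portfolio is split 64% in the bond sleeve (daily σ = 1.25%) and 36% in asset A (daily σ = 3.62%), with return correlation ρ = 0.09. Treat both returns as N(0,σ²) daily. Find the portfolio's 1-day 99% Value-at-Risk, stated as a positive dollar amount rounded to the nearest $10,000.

σ_p² = 0.64²·1.25² + 0.36²·3.62² + 2·0.09·0.64·0.36·1.25·3.62 = 2.5260 (%²).
σ_p = √2.5260 = 1.589%.
At 99%, z = 2.326.
VaR = 2.326 × 1.589% = 3.696%; on $80,000,000 that is $2,956,800.

$2,960,000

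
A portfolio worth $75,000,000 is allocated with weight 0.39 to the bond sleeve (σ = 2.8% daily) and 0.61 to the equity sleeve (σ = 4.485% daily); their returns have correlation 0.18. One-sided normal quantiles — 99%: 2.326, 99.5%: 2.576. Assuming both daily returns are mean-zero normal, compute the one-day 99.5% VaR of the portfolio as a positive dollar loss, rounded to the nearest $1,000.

$6,034,000

σ_p² = 0.39²·2.8² + 0.61²·4.485² + 2·0.18·0.39·0.61·2.8·4.485 = 9.7529 (%²).
σ_p = √9.7529 = 3.123%.
VaR = 2.576 × 3.123% = 8.045%; on $75,000,000 that is $6,033,750.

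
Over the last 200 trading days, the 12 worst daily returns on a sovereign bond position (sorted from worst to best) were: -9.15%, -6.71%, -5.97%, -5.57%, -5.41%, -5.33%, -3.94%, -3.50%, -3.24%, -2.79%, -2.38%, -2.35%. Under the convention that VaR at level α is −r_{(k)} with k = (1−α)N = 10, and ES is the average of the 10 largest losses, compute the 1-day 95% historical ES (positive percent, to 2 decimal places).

5.16%

The 10 worst returns sum to -51.61%.
ES = −(-51.61%) / 10 = 5.161% ≈ 5.16%.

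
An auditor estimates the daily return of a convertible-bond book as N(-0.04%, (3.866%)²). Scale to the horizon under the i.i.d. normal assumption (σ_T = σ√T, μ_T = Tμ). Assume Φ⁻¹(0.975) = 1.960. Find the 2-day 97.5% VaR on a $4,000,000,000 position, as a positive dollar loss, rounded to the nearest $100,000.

σ_{2d} = 3.866% × √2 = 5.467%; μ_{2d} = 2 × -0.04% = -0.080%.
VaR = −(-0.080%) + 1.960 × 5.467% = 10.795%.
On $4,000,000,000: 0.10795 × $4,000,000,000 = $431,800,000.

$431,800,000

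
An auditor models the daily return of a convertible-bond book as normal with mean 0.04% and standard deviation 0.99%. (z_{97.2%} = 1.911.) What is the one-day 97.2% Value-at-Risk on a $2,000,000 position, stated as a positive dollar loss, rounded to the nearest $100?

$37,000

VaR = −μ + z·σ = −(0.04%) + 1.911 × 0.99% = 1.852%.
On $2,000,000: 0.01852 × $2,000,000 = $37,040.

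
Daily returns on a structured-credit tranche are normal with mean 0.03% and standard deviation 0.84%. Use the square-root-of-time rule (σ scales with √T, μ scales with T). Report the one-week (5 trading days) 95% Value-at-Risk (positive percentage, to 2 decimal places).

2.94%

At 95%, z = 1.645.
σ_{5d} = 0.84% × √5 = 1.878%; μ_{5d} = 5 × 0.03% = 0.150%.
VaR = −(0.150%) + 1.645 × 1.878% = 2.939%.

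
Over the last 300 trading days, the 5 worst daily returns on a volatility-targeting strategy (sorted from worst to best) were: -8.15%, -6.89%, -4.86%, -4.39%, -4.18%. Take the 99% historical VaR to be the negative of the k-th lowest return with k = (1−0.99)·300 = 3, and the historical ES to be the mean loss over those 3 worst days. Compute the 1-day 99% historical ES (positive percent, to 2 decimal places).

The 3 worst returns sum to -19.90%.
ES = −(-19.90%) / 3 = 6.6333…% ≈ 6.63%.

6.63%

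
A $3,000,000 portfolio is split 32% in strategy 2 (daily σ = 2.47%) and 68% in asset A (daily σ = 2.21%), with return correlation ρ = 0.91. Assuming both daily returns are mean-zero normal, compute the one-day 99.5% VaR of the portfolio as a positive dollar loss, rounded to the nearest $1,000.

$174,000

σ_p² = 0.32²·2.47² + 0.68²·2.21² + 2·0.91·0.32·0.68·2.47·2.21 = 5.0450 (%²).
σ_p = √5.0450 = 2.246%.
At 99.5%, z = 2.576.
VaR = 2.576 × 2.246% = 5.786%; on $3,000,000 that is $173,580.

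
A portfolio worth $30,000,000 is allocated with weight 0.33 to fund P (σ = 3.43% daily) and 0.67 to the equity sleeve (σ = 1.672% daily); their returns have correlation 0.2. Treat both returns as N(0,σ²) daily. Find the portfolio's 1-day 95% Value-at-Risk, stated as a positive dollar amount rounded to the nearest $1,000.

$861,000

σ_p² = 0.33²·3.43² + 0.67²·1.672² + 2·0.2·0.33·0.67·3.43·1.672 = 3.0433 (%²).
σ_p = √3.0433 = 1.745%.
At 95%, z = 1.645.
VaR = 1.645 × 1.745% = 2.871%; on $30,000,000 that is $861,300.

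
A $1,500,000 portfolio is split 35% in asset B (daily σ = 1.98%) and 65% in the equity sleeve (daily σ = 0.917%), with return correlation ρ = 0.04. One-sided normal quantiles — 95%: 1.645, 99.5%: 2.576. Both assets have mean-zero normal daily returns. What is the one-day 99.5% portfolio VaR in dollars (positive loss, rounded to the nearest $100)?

$36,000

σ_p² = 0.35²·1.98² + 0.65²·0.917² + 2·0.04·0.35·0.65·1.98·0.917 = 0.8686 (%²).
σ_p = √0.8686 = 0.932%.
VaR = 2.576 × 0.932% = 2.401%; on $1,500,000 that is $36,015.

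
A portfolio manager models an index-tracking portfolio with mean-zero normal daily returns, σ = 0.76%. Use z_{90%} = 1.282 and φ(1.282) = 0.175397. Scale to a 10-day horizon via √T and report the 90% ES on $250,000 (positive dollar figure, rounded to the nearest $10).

$10,540

σ_{10d} = 0.76% × √10 = 2.403%.
ES multiplier = φ(z)/(1−α) = 0.175397/0.1 = 1.754.
ES = 2.403% × 1.754 = 4.215%; on $250,000: $10,538.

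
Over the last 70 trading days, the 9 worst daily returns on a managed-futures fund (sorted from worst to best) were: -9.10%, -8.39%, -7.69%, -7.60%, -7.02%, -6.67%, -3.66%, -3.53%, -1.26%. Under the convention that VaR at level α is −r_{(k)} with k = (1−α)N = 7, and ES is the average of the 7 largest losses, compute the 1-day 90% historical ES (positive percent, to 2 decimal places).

The 7 worst returns sum to -50.13%.
ES = −(-50.13%) / 7 = 7.1614…% ≈ 7.16%.

7.16%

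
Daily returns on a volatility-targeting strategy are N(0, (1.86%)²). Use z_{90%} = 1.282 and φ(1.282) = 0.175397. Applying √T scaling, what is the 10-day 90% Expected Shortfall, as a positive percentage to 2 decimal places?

10.32%

σ_{10d} = 1.86% × √10 = 5.882%.
ES multiplier = φ(z)/(1−α) = 0.175397/0.1 = 1.754.
ES = 5.882% × 1.754 = 10.317%.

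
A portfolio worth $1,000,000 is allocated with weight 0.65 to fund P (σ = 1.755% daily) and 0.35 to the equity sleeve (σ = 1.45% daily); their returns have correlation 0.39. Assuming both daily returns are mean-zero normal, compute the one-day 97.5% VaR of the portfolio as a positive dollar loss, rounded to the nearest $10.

$27,790

σ_p² = 0.65²·1.755² + 0.35²·1.45² + 2·0.39·0.65·0.35·1.755·1.45 = 2.0104 (%²).
σ_p = √2.0104 = 1.418%.
At 97.5%, z = 1.960.
VaR = 1.960 × 1.418% = 2.779%; on $1,000,000 that is $27,790.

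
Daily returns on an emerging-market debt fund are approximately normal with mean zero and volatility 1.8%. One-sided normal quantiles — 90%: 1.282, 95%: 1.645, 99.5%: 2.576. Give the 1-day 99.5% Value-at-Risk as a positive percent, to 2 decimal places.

4.64%

VaR = z·σ = 2.576 × 1.8% = 4.637%.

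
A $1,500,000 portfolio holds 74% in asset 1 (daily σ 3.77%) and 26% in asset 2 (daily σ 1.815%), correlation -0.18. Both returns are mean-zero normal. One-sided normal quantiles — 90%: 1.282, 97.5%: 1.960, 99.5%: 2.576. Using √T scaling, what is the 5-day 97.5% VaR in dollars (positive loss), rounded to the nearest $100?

σ_p = √(0.74²·3.77² + 0.26²·1.815² + 2·-0.18·0.74·0.26·3.77·1.815) = 2.744%.
σ_{5d} = 2.744% × √5 = 6.136%.
VaR = 1.960 × 6.136% = 12.027%; on $1,500,000 that is $180,405.

$180,400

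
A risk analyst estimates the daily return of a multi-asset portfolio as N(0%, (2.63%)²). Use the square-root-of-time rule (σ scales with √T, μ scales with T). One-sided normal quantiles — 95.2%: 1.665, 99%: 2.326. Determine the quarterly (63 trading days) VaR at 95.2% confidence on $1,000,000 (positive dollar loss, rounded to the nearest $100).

$347,600

σ_{63d} = 2.63% × √63 = 20.875%.
VaR = 1.665 × 20.875% = 34.757%.
On $1,000,000: 0.34757 × $1,000,000 = $347,570.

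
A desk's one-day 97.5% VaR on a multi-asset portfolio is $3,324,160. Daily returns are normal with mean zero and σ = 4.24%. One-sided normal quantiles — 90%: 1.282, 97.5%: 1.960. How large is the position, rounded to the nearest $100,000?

$40,000,000

VaR as a fraction of value: z·σ = 1.960 × 4.24% = 8.3104%.
Position = $3,324,160 / 0.083104 = $40,000,000.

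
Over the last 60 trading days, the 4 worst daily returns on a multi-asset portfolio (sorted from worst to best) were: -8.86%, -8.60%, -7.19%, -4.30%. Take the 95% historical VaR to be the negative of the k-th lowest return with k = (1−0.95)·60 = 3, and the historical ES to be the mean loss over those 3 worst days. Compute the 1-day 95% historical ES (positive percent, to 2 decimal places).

8.22%

The 3 worst returns sum to -24.65%.
ES = −(-24.65%) / 3 = 8.2166…% ≈ 8.22%.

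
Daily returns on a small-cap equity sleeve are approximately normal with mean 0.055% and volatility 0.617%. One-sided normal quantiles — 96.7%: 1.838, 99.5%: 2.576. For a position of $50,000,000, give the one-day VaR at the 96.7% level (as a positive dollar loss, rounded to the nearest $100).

VaR = −μ + z·σ = −(0.055%) + 1.838 × 0.617% = 1.079%.
On $50,000,000: 0.01079 × $50,000,000 = $539,500.

$539,500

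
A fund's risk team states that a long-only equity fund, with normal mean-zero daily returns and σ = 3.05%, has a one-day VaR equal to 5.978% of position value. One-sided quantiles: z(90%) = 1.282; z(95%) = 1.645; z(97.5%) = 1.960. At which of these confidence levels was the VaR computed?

Implied z = VaR/σ = 5.978 / 3.05 = 1.960.
This matches z(97.5%) = 1.960.

97.5%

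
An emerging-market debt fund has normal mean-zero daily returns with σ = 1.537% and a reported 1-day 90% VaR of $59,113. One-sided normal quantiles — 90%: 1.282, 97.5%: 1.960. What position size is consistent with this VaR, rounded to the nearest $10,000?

VaR as a fraction of value: z·σ = 1.282 × 1.537% = 1.97043%.
Position = $59,113 / 0.0197043 = $2,999,999.

$3,000,000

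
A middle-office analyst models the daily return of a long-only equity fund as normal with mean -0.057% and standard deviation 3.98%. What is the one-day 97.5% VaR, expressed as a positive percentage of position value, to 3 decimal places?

7.858%

At 97.5% one-sided, z = 1.960.
VaR = −μ + z·σ = −(-0.057%) + 1.960 × 3.98% = 7.858%.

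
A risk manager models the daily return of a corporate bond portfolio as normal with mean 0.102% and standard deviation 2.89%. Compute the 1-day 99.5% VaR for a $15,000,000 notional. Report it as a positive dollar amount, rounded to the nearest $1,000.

At 99.5% one-sided, z = 2.576.
VaR = −μ + z·σ = −(0.102%) + 2.576 × 2.89% = 7.343%.
On $15,000,000: 0.07343 × $15,000,000 = $1,101,450.

$1,101,000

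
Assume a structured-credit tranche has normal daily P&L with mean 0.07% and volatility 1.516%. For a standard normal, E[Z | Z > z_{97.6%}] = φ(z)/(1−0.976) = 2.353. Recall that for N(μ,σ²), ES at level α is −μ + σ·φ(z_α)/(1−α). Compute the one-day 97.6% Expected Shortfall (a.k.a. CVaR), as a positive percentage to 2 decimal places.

3.50%

ES = −(0.07%) + 1.516% × 2.353 = 3.497%.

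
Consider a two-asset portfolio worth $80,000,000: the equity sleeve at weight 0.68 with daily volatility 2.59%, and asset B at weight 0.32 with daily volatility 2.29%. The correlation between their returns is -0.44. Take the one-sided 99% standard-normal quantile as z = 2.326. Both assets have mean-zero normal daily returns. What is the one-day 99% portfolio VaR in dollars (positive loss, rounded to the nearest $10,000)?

$2,940,000

σ_p² = 0.68²·2.59² + 0.32²·2.29² + 2·-0.44·0.68·0.32·2.59·2.29 = 2.5031 (%²).
σ_p = √2.5031 = 1.582%.
VaR = 2.326 × 1.582% = 3.680%; on $80,000,000 that is $2,944,000.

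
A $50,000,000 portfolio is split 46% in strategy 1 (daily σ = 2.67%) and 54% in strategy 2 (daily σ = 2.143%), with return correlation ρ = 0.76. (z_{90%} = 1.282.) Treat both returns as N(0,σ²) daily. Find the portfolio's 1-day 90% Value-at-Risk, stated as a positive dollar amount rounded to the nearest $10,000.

$1,430,000

σ_p² = 0.46²·2.67² + 0.54²·2.143² + 2·0.76·0.46·0.54·2.67·2.143 = 5.0080 (%²).
σ_p = √5.0080 = 2.238%.
VaR = 1.282 × 2.238% = 2.869%; on $50,000,000 that is $1,434,500.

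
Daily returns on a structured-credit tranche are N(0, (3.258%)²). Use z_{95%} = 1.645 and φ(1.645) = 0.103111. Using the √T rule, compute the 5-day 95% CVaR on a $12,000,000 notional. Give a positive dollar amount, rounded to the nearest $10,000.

σ_{5d} = 3.258% × √5 = 7.285%.
ES multiplier = φ(z)/(1−α) = 0.103111/0.05 = 2.062.
ES = 7.285% × 2.062 = 15.022%; on $12,000,000: $1,802,640.

$1,800,000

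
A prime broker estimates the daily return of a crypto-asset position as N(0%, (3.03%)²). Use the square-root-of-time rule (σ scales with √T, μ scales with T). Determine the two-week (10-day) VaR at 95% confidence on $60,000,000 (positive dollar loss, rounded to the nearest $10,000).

$9,460,000

At 95%, z = 1.645.
σ_{10d} = 3.03% × √10 = 9.582%.
VaR = 1.645 × 9.582% = 15.762%.
On $60,000,000: 0.15762 × $60,000,000 = $9,457,200.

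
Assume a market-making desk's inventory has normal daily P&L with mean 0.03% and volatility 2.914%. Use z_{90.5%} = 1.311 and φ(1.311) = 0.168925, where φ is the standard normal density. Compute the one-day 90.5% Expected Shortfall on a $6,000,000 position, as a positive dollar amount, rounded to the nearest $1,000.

Tail multiplier: φ(z)/(1−α) = 0.168925 / 0.095 = 1.778.
ES = −(0.03%) + 2.914% × 1.778 = 5.151%.
On $6,000,000: 0.05151 × $6,000,000 = $309,060.

$309,000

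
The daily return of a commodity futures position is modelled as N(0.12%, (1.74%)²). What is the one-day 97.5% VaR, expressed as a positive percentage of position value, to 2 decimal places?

3.29%

At 97.5% one-sided, z = 1.960.
VaR = −μ + z·σ = −(0.12%) + 1.960 × 1.74% = 3.290%.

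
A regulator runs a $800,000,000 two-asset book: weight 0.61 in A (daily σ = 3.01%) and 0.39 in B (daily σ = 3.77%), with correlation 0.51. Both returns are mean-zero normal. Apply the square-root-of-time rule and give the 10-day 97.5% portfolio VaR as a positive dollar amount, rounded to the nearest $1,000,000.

$143,000,000

σ_p = √(0.61²·3.01² + 0.39²·3.77² + 2·0.51·0.61·0.39·3.01·3.77) = 2.879%.
σ_{10d} = 2.879% × √10 = 9.104%.
z(97.5%) = 1.960.
VaR = 1.960 × 9.104% = 17.844%; on $800,000,000 that is $142,752,000.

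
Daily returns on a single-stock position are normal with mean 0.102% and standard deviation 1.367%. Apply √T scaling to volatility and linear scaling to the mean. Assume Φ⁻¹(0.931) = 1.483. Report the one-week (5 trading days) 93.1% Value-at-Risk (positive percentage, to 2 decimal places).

4.02%

σ_{5d} = 1.367% × √5 = 3.057%; μ_{5d} = 5 × 0.102% = 0.510%.
VaR = −(0.510%) + 1.483 × 3.057% = 4.024%.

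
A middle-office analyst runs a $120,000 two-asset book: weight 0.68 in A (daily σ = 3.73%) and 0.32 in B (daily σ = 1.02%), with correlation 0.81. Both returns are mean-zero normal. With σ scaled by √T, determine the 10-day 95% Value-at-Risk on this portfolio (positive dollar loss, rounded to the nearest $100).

$17,500

σ_p = √(0.68²·3.73² + 0.32²·1.02² + 2·0.81·0.68·0.32·3.73·1.02) = 2.807%.
σ_{10d} = 2.807% × √10 = 8.877%.
z(95%) = 1.645.
VaR = 1.645 × 8.877% = 14.603%; on $120,000 that is $17,524.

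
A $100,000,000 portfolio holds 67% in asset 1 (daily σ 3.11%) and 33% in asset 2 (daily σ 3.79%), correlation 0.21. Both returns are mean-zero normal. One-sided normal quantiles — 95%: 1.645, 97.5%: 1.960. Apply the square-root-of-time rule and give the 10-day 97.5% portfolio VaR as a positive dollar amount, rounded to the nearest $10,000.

σ_p = √(0.67²·3.11² + 0.33²·3.79² + 2·0.21·0.67·0.33·3.11·3.79) = 2.646%.
σ_{10d} = 2.646% × √10 = 8.367%.
VaR = 1.960 × 8.367% = 16.399%; on $100,000,000 that is $16,399,000.

$16,400,000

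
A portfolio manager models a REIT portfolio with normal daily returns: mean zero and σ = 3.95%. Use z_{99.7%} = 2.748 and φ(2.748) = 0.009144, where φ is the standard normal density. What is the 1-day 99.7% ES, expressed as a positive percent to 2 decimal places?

12.04%

Tail multiplier: φ(z)/(1−α) = 0.009144 / 0.003 = 3.048.
ES = 3.95% × 3.048 = 12.040%.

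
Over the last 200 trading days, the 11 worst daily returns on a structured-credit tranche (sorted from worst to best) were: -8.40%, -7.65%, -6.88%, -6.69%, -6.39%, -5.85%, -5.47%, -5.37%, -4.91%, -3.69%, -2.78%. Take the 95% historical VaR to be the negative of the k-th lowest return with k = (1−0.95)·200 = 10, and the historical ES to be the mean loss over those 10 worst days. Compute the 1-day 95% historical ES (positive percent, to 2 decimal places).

6.13%

The 10 worst returns sum to -61.30%.
ES = −(-61.30%) / 10 = 6.13%.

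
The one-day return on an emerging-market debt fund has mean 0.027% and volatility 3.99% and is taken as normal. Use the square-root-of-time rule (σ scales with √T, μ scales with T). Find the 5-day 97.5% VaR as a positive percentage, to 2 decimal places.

At 97.5%, z = 1.960.
σ_{5d} = 3.99% × √5 = 8.922%; μ_{5d} = 5 × 0.027% = 0.135%.
VaR = −(0.135%) + 1.960 × 8.922% = 17.352%.

17.35%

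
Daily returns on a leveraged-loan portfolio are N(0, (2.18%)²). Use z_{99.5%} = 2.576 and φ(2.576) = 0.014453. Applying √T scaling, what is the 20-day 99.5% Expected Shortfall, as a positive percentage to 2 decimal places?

σ_{20d} = 2.18% × √20 = 9.749%.
ES multiplier = φ(z)/(1−α) = 0.014453/0.005 = 2.891.
ES = 9.749% × 2.891 = 28.184%.

28.18%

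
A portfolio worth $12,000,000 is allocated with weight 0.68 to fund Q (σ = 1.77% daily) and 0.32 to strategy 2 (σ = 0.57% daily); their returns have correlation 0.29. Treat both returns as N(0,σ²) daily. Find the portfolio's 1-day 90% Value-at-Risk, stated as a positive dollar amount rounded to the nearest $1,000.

σ_p² = 0.68²·1.77² + 0.32²·0.57² + 2·0.29·0.68·0.32·1.77·0.57 = 1.6093 (%²).
σ_p = √1.6093 = 1.269%.
At 90%, z = 1.282.
VaR = 1.282 × 1.269% = 1.627%; on $12,000,000 that is $195,240.

$195,000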